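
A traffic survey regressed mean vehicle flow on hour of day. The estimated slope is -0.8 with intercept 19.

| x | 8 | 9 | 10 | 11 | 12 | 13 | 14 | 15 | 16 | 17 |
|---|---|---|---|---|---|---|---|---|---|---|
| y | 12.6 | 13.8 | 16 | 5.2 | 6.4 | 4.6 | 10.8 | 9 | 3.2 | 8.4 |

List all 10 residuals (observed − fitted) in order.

x=8: ŷ = 19 − 0.8·8 = 12.6; e = 12.6 − 12.6 = 0
x=9: ŷ = 19 − 0.8·9 = 11.8; e = 13.8 − 11.8 = 2
x=10: ŷ = 19 − 0.8·10 = 11; e = 16 − 11 = 5
x=11: ŷ = 19 − 0.8·11 = 10.2; e = 5.2 − 10.2 = -5
x=12: ŷ = 19 − 0.8·12 = 9.4; e = 6.4 − 9.4 = -3
x=13: ŷ = 19 − 0.8·13 = 8.6; e = 4.6 − 8.6 = -4
x=14: ŷ = 19 − 0.8·14 = 7.8; e = 10.8 − 7.8 = 3
x=15: ŷ = 19 − 0.8·15 = 7; e = 9 − 7 = 2
x=16: ŷ = 19 − 0.8·16 = 6.2; e = 3.2 − 6.2 = -3
x=17: ŷ = 19 − 0.8·17 = 5.4; e = 8.4 − 5.4 = 3

0, 2, 5, -5, -3, -4, 3, 2, -3, 3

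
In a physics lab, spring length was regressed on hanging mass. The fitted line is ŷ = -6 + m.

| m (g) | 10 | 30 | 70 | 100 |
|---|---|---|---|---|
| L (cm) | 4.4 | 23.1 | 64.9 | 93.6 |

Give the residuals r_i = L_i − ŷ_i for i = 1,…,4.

0.4, -0.9, 0.9, -0.4

m=10: ŷ = -6 + 10 = 4; r = 4.4 − 4 = 0.4
m=30: ŷ = -6 + 30 = 24; r = 23.1 − 24 = -0.9
m=70: ŷ = -6 + 70 = 64; r = 64.9 − 64 = 0.9
m=100: ŷ = -6 + 100 = 94; r = 93.6 − 94 = -0.4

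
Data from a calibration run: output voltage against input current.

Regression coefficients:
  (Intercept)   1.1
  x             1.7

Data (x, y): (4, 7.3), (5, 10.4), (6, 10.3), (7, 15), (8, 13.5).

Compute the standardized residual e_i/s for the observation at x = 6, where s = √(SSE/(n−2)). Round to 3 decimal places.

x=4: ŷ = 1.1 + 1.7·4 = 7.9; e = 7.3 − 7.9 = -0.6
x=5: ŷ = 1.1 + 1.7·5 = 9.6; e = 10.4 − 9.6 = 0.8
x=6: ŷ = 1.1 + 1.7·6 = 11.3; e = 10.3 − 11.3 = -1
x=7: ŷ = 1.1 + 1.7·7 = 13; e = 15 − 13 = 2
x=8: ŷ = 1.1 + 1.7·8 = 14.7; e = 13.5 − 14.7 = -1.2
SSE = 0.36 + 0.64 + 1 + 4 + 1.44 = 7.44
s = √(7.44/3) = 1.5748
e/s = -1 / 1.5748 = -0.635

-0.635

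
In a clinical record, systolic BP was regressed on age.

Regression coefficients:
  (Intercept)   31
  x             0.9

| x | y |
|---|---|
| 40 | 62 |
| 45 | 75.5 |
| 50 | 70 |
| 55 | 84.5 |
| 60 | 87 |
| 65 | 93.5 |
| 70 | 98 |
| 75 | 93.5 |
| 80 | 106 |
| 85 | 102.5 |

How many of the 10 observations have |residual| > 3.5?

8

x=40: ŷ = 31 + 0.9·40 = 67; e = 62 − 67 = -5
x=45: ŷ = 31 + 0.9·45 = 71.5; e = 75.5 − 71.5 = 4
x=50: ŷ = 31 + 0.9·50 = 76; e = 70 − 76 = -6
x=55: ŷ = 31 + 0.9·55 = 80.5; e = 84.5 − 80.5 = 4
x=60: ŷ = 31 + 0.9·60 = 85; e = 87 − 85 = 2
x=65: ŷ = 31 + 0.9·65 = 89.5; e = 93.5 − 89.5 = 4
x=70: ŷ = 31 + 0.9·70 = 94; e = 98 − 94 = 4
x=75: ŷ = 31 + 0.9·75 = 98.5; e = 93.5 − 98.5 = -5
x=80: ŷ = 31 + 0.9·80 = 103; e = 106 − 103 = 3
x=85: ŷ = 31 + 0.9·85 = 107.5; e = 102.5 − 107.5 = -5
|e| > 3.5: x=40 (|e|=5), x=45 (|e|=4), x=50 (|e|=6), x=55 (|e|=4), x=65 (|e|=4), x=70 (|e|=4), x=75 (|e|=5), x=85 (|e|=5) → 8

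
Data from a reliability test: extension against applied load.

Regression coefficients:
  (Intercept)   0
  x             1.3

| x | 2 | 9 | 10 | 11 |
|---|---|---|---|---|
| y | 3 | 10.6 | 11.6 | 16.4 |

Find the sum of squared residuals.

SSE = 7.74

x=2: ŷ = 1.3·2 = 2.6; e = 3 − 2.6 = 0.4
x=9: ŷ = 1.3·9 = 11.7; e = 10.6 − 11.7 = -1.1
x=10: ŷ = 1.3·10 = 13; e = 11.6 − 13 = -1.4
x=11: ŷ = 1.3·11 = 14.3; e = 16.4 − 14.3 = 2.1
SSE = 0.16 + 1.21 + 1.96 + 4.41 = 7.74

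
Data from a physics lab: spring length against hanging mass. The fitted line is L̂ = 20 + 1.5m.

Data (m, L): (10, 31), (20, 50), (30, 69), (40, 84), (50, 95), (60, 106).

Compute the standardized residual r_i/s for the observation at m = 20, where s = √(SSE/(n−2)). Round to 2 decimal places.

0.00

m=10: L̂ = 20 + 1.5·10 = 35; r = 31 − 35 = -4
m=20: L̂ = 20 + 1.5·20 = 50; r = 50 − 50 = 0
m=30: L̂ = 20 + 1.5·30 = 65; r = 69 − 65 = 4
m=40: L̂ = 20 + 1.5·40 = 80; r = 84 − 80 = 4
m=50: L̂ = 20 + 1.5·50 = 95; r = 95 − 95 = 0
m=60: L̂ = 20 + 1.5·60 = 110; r = 106 − 110 = -4
SSE = 16 + 0 + 16 + 16 + 0 + 16 = 64
s = √(64/4) = 4
r/s = 0 / 4 = 0.00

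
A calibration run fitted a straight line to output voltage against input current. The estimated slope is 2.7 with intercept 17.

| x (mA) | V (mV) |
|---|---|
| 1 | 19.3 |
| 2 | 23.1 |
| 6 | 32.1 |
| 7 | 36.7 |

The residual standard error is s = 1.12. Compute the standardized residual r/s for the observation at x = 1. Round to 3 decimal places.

-0.357

ŷ = 17 + 2.7·1 = 19.7
r = 19.3 − 19.7 = -0.4
r/s = -0.4 / 1.12 = -0.357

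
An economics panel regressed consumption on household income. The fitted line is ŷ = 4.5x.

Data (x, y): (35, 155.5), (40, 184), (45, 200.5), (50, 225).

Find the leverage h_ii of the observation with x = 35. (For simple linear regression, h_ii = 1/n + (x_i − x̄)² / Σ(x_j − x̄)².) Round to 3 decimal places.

x̄ = (35 + 40 + 45 + 50)/4 = 42.5
Σ(x − x̄)² = 56.25 + 6.25 + 6.25 + 56.25 = 125
h = 1/4 + (-7.5)²/125 = 0.25 + 0.45 = 0.700

h = 0.700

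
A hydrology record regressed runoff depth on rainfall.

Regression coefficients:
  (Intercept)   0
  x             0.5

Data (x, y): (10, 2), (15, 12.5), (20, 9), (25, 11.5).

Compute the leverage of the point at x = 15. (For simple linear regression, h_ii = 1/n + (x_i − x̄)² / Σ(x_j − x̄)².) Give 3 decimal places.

x̄ = (10 + 15 + 20 + 25)/4 = 17.5
Σ(x − x̄)² = 56.25 + 6.25 + 6.25 + 56.25 = 125
h = 1/4 + (-2.5)²/125 = 0.25 + 0.05 = 0.300

h = 0.300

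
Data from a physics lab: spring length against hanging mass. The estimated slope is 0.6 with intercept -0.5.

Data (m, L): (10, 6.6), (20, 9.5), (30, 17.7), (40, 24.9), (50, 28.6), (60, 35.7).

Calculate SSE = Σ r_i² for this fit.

m=10: L̂ = -0.5 + 0.6·10 = 5.5; r = 6.6 − 5.5 = 1.1
m=20: L̂ = -0.5 + 0.6·20 = 11.5; r = 9.5 − 11.5 = -2
m=30: L̂ = -0.5 + 0.6·30 = 17.5; r = 17.7 − 17.5 = 0.2
m=40: L̂ = -0.5 + 0.6·40 = 23.5; r = 24.9 − 23.5 = 1.4
m=50: L̂ = -0.5 + 0.6·50 = 29.5; r = 28.6 − 29.5 = -0.9
m=60: L̂ = -0.5 + 0.6·60 = 35.5; r = 35.7 − 35.5 = 0.2
SSE = 1.21 + 4 + 0.04 + 1.96 + 0.81 + 0.04 = 8.06

SSE = 8.06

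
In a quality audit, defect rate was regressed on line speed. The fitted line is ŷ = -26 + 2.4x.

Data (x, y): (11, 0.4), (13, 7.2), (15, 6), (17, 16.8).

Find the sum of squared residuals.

SSE = 24

x=11: ŷ = -26 + 2.4·11 = 0.4; r = 0.4 − 0.4 = 0
x=13: ŷ = -26 + 2.4·13 = 5.2; r = 7.2 − 5.2 = 2
x=15: ŷ = -26 + 2.4·15 = 10; r = 6 − 10 = -4
x=17: ŷ = -26 + 2.4·17 = 14.8; r = 16.8 − 14.8 = 2
SSE = 0 + 4 + 16 + 4 = 24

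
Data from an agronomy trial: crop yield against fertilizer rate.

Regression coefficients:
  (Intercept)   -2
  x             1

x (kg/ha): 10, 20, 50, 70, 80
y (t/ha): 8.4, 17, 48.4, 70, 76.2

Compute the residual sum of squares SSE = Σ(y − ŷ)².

SSE = 8.56

x=10: ŷ = -2 + 10 = 8; e = 8.4 − 8 = 0.4
x=20: ŷ = -2 + 20 = 18; e = 17 − 18 = -1
x=50: ŷ = -2 + 50 = 48; e = 48.4 − 48 = 0.4
x=70: ŷ = -2 + 70 = 68; e = 70 − 68 = 2
x=80: ŷ = -2 + 80 = 78; e = 76.2 − 78 = -1.8
SSE = 0.16 + 1 + 0.16 + 4 + 3.24 = 8.56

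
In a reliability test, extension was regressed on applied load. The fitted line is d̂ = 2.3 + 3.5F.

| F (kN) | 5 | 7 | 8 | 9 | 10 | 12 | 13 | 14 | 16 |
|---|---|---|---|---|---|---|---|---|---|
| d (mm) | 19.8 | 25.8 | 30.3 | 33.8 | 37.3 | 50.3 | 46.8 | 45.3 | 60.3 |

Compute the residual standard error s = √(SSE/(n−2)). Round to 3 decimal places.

F=5: d̂ = 2.3 + 3.5·5 = 19.8; r = 19.8 − 19.8 = 0
F=7: d̂ = 2.3 + 3.5·7 = 26.8; r = 25.8 − 26.8 = -1
F=8: d̂ = 2.3 + 3.5·8 = 30.3; r = 30.3 − 30.3 = 0
F=9: d̂ = 2.3 + 3.5·9 = 33.8; r = 33.8 − 33.8 = 0
F=10: d̂ = 2.3 + 3.5·10 = 37.3; r = 37.3 − 37.3 = 0
F=12: d̂ = 2.3 + 3.5·12 = 44.3; r = 50.3 − 44.3 = 6
F=13: d̂ = 2.3 + 3.5·13 = 47.8; r = 46.8 − 47.8 = -1
F=14: d̂ = 2.3 + 3.5·14 = 51.3; r = 45.3 − 51.3 = -6
F=16: d̂ = 2.3 + 3.5·16 = 58.3; r = 60.3 − 58.3 = 2
SSE = 0 + 1 + 0 + 0 + 0 + 36 + 1 + 36 + 4 = 78
s = √(78/7) = √11.1429 ≈ 3.338

s = 3.338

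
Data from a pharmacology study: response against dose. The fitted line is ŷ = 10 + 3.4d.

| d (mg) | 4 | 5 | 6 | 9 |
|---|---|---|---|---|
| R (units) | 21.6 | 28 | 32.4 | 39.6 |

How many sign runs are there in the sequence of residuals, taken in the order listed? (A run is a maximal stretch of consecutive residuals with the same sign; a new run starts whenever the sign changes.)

3 runs

d=4: ŷ = 10 + 3.4·4 = 23.6; e = 21.6 − 23.6 = -2
d=5: ŷ = 10 + 3.4·5 = 27; e = 28 − 27 = 1
d=6: ŷ = 10 + 3.4·6 = 30.4; e = 32.4 − 30.4 = 2
d=9: ŷ = 10 + 3.4·9 = 40.6; e = 39.6 − 40.6 = -1
Signs: − + + −
Runs: −×1, +×2, −×1 → 3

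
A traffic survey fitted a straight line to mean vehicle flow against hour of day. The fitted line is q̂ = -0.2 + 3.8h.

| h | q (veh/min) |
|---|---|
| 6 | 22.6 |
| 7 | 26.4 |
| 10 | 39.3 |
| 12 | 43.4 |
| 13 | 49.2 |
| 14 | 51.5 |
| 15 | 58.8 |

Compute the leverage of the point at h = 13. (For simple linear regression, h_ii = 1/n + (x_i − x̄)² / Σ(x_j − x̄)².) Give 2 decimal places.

h = 0.20

h̄ = (6 + 7 + 10 + 12 + 13 + 14 + 15)/7 = 11
Σ(h − h̄)² = 25 + 16 + 1 + 1 + 4 + 9 + 16 = 72
h = 1/7 + (2)²/72 = 0.142857 + 0.0555556 = 0.20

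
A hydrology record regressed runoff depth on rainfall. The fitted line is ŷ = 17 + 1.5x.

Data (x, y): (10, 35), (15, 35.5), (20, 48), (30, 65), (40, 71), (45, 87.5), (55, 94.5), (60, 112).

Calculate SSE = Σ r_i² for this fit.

SSE = 130

x=10: ŷ = 17 + 1.5·10 = 32; r = 35 − 32 = 3
x=15: ŷ = 17 + 1.5·15 = 39.5; r = 35.5 − 39.5 = -4
x=20: ŷ = 17 + 1.5·20 = 47; r = 48 − 47 = 1
x=30: ŷ = 17 + 1.5·30 = 62; r = 65 − 62 = 3
x=40: ŷ = 17 + 1.5·40 = 77; r = 71 − 77 = -6
x=45: ŷ = 17 + 1.5·45 = 84.5; r = 87.5 − 84.5 = 3
x=55: ŷ = 17 + 1.5·55 = 99.5; r = 94.5 − 99.5 = -5
x=60: ŷ = 17 + 1.5·60 = 107; r = 112 − 107 = 5
SSE = 9 + 16 + 1 + 9 + 36 + 9 + 25 + 25 = 130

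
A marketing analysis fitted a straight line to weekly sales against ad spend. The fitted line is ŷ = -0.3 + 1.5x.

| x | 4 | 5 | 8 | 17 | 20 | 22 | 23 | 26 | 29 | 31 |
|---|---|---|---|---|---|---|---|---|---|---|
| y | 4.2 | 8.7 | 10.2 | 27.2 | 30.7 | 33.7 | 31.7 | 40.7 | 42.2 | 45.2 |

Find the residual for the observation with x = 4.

r = -1.5

ŷ = -0.3 + 1.5·4 = 5.7
r = 4.2 − 5.7 = -1.5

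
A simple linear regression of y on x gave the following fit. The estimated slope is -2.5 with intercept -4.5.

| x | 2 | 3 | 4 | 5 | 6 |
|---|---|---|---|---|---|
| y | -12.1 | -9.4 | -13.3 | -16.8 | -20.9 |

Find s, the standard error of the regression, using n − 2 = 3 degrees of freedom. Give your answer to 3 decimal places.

s = 2.378

x=2: ŷ = -4.5 − 2.5·2 = -9.5; e = -12.1 − (-9.5) = -2.6
x=3: ŷ = -4.5 − 2.5·3 = -12; e = -9.4 − (-12) = 2.6
x=4: ŷ = -4.5 − 2.5·4 = -14.5; e = -13.3 − (-14.5) = 1.2
x=5: ŷ = -4.5 − 2.5·5 = -17; e = -16.8 − (-17) = 0.2
x=6: ŷ = -4.5 − 2.5·6 = -19.5; e = -20.9 − (-19.5) = -1.4
SSE = 6.76 + 6.76 + 1.44 + 0.04 + 1.96 = 16.96
s = √(16.96/3) = √5.65333 ≈ 2.378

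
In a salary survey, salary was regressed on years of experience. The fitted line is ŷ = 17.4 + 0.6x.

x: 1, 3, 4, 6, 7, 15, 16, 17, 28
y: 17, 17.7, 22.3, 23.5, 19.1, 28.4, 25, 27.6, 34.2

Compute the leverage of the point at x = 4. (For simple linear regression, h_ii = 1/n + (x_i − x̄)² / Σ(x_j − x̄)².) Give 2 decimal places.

h = 0.19

x̄ = (1 + 3 + 4 + 6 + 7 + 15 + 16 + 17 + 28)/9 = 10.7778
Σ(x − x̄)² = 95.6049 + 60.4938 + 45.9383 + 22.8272 + 14.2716 + 17.8272 + 27.2716 + 38.716 + 296.605 = 619.556
h = 1/9 + (-6.77778)²/619.556 = 0.111111 + 0.0741471 = 0.19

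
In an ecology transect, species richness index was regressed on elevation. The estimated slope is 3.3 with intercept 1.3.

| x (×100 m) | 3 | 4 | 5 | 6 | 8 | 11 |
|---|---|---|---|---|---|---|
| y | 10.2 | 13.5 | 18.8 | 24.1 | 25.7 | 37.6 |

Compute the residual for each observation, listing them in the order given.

-1, -1, 1, 3, -2, 0

x=3: ŷ = 1.3 + 3.3·3 = 11.2; r = 10.2 − 11.2 = -1
x=4: ŷ = 1.3 + 3.3·4 = 14.5; r = 13.5 − 14.5 = -1
x=5: ŷ = 1.3 + 3.3·5 = 17.8; r = 18.8 − 17.8 = 1
x=6: ŷ = 1.3 + 3.3·6 = 21.1; r = 24.1 − 21.1 = 3
x=8: ŷ = 1.3 + 3.3·8 = 27.7; r = 25.7 − 27.7 = -2
x=11: ŷ = 1.3 + 3.3·11 = 37.6; r = 37.6 − 37.6 = 0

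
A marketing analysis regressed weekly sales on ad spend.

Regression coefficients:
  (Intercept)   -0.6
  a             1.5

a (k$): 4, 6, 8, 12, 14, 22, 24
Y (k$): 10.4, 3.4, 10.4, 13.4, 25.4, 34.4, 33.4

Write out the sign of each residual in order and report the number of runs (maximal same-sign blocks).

a=4: ŷ = -0.6 + 1.5·4 = 5.4; e = 10.4 − 5.4 = 5
a=6: ŷ = -0.6 + 1.5·6 = 8.4; e = 3.4 − 8.4 = -5
a=8: ŷ = -0.6 + 1.5·8 = 11.4; e = 10.4 − 11.4 = -1
a=12: ŷ = -0.6 + 1.5·12 = 17.4; e = 13.4 − 17.4 = -4
a=14: ŷ = -0.6 + 1.5·14 = 20.4; e = 25.4 − 20.4 = 5
a=22: ŷ = -0.6 + 1.5·22 = 32.4; e = 34.4 − 32.4 = 2
a=24: ŷ = -0.6 + 1.5·24 = 35.4; e = 33.4 − 35.4 = -2
Signs: + − − − + + −
Runs: +×1, −×3, +×2, −×1 → 4

4 runs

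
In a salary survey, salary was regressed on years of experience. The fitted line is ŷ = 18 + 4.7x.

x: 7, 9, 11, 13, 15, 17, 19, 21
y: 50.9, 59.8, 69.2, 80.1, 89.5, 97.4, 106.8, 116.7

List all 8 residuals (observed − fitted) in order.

0, -0.5, -0.5, 1, 1, -0.5, -0.5, 0

x=7: ŷ = 18 + 4.7·7 = 50.9; r = 50.9 − 50.9 = 0
x=9: ŷ = 18 + 4.7·9 = 60.3; r = 59.8 − 60.3 = -0.5
x=11: ŷ = 18 + 4.7·11 = 69.7; r = 69.2 − 69.7 = -0.5
x=13: ŷ = 18 + 4.7·13 = 79.1; r = 80.1 − 79.1 = 1
x=15: ŷ = 18 + 4.7·15 = 88.5; r = 89.5 − 88.5 = 1
x=17: ŷ = 18 + 4.7·17 = 97.9; r = 97.4 − 97.9 = -0.5
x=19: ŷ = 18 + 4.7·19 = 107.3; r = 106.8 − 107.3 = -0.5
x=21: ŷ = 18 + 4.7·21 = 116.7; r = 116.7 − 116.7 = 0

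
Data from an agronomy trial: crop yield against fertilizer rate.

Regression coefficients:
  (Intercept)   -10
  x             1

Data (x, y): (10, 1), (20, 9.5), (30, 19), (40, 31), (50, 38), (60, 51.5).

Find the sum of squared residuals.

x=10: ŷ = -10 + 10 = 0; e = 1 − 0 = 1
x=20: ŷ = -10 + 20 = 10; e = 9.5 − 10 = -0.5
x=30: ŷ = -10 + 30 = 20; e = 19 − 20 = -1
x=40: ŷ = -10 + 40 = 30; e = 31 − 30 = 1
x=50: ŷ = -10 + 50 = 40; e = 38 − 40 = -2
x=60: ŷ = -10 + 60 = 50; e = 51.5 − 50 = 1.5
SSE = 1 + 0.25 + 1 + 1 + 4 + 2.25 = 9.5

SSE = 9.5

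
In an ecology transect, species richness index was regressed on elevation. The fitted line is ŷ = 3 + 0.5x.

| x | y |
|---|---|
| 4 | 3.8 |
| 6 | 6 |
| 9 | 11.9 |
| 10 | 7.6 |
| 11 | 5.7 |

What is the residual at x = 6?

ŷ = 3 + 0.5·6 = 6
e = 6 − 6 = 0

e = 0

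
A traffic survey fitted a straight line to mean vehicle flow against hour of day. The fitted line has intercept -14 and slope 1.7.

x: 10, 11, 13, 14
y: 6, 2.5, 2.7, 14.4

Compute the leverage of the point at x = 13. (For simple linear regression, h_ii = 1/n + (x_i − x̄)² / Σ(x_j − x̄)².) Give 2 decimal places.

x̄ = (10 + 11 + 13 + 14)/4 = 12
Σ(x − x̄)² = 4 + 1 + 1 + 4 = 10
h = 1/4 + (1)²/10 = 0.25 + 0.1 = 0.35

h = 0.35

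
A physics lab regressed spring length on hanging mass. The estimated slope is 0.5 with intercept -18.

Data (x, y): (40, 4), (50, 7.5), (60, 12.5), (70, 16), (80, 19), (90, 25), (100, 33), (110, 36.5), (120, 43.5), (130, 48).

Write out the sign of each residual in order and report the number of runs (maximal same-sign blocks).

5 runs

x=40: ŷ = -18 + 0.5·40 = 2; e = 4 − 2 = 2
x=50: ŷ = -18 + 0.5·50 = 7; e = 7.5 − 7 = 0.5
x=60: ŷ = -18 + 0.5·60 = 12; e = 12.5 − 12 = 0.5
x=70: ŷ = -18 + 0.5·70 = 17; e = 16 − 17 = -1
x=80: ŷ = -18 + 0.5·80 = 22; e = 19 − 22 = -3
x=90: ŷ = -18 + 0.5·90 = 27; e = 25 − 27 = -2
x=100: ŷ = -18 + 0.5·100 = 32; e = 33 − 32 = 1
x=110: ŷ = -18 + 0.5·110 = 37; e = 36.5 − 37 = -0.5
x=120: ŷ = -18 + 0.5·120 = 42; e = 43.5 − 42 = 1.5
x=130: ŷ = -18 + 0.5·130 = 47; e = 48 − 47 = 1
Signs: + + + − − − + − + +
Runs: +×3, −×3, +×1, −×1, +×2 → 5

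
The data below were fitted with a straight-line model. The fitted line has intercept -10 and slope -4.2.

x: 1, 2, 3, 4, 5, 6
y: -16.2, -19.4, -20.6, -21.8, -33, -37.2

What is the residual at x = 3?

e = 2

ŷ = -10 − 4.2·3 = -22.6
e = -20.6 − (-22.6) = 2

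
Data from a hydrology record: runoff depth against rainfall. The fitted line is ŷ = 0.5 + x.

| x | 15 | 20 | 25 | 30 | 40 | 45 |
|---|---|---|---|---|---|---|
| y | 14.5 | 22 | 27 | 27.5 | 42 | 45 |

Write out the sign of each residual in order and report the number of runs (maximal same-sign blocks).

5 runs

x=15: ŷ = 0.5 + 15 = 15.5; r = 14.5 − 15.5 = -1
x=20: ŷ = 0.5 + 20 = 20.5; r = 22 − 20.5 = 1.5
x=25: ŷ = 0.5 + 25 = 25.5; r = 27 − 25.5 = 1.5
x=30: ŷ = 0.5 + 30 = 30.5; r = 27.5 − 30.5 = -3
x=40: ŷ = 0.5 + 40 = 40.5; r = 42 − 40.5 = 1.5
x=45: ŷ = 0.5 + 45 = 45.5; r = 45 − 45.5 = -0.5
Signs: − + + − + −
Runs: −×1, +×2, −×1, +×1, −×1 → 5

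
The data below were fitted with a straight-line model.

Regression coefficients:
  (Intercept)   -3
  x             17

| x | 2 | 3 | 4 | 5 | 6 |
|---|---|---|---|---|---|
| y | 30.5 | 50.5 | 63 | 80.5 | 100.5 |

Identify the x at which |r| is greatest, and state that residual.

x = 3, r = 2.5

x=2: ŷ = -3 + 17·2 = 31; r = 30.5 − 31 = -0.5
x=3: ŷ = -3 + 17·3 = 48; r = 50.5 − 48 = 2.5
x=4: ŷ = -3 + 17·4 = 65; r = 63 − 65 = -2
x=5: ŷ = -3 + 17·5 = 82; r = 80.5 − 82 = -1.5
x=6: ŷ = -3 + 17·6 = 99; r = 100.5 − 99 = 1.5
Largest |r| is 2.5 at x = 3, residual 2.5.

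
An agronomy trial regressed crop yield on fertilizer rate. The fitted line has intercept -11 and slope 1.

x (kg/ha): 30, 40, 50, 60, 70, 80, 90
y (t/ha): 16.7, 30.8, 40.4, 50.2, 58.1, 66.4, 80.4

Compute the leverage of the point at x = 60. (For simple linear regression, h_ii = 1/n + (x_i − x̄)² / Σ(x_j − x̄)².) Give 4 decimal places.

h = 0.1429

x̄ = (30 + 40 + 50 + 60 + 70 + 80 + 90)/7 = 60
Σ(x − x̄)² = 900 + 400 + 100 + 0 + 100 + 400 + 900 = 2800
h = 1/7 + (0)²/2800 = 0.142857 + 0 = 0.1429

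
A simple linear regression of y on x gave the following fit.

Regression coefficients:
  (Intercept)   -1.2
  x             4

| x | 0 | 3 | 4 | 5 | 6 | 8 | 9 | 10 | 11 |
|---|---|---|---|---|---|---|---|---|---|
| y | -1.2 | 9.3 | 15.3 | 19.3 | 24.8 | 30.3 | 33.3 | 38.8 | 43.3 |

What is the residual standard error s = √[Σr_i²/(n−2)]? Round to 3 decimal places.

s = 1.165

x=0: ŷ = -1.2 + 4·0 = -1.2; r = -1.2 − (-1.2) = 0
x=3: ŷ = -1.2 + 4·3 = 10.8; r = 9.3 − 10.8 = -1.5
x=4: ŷ = -1.2 + 4·4 = 14.8; r = 15.3 − 14.8 = 0.5
x=5: ŷ = -1.2 + 4·5 = 18.8; r = 19.3 − 18.8 = 0.5
x=6: ŷ = -1.2 + 4·6 = 22.8; r = 24.8 − 22.8 = 2
x=8: ŷ = -1.2 + 4·8 = 30.8; r = 30.3 − 30.8 = -0.5
x=9: ŷ = -1.2 + 4·9 = 34.8; r = 33.3 − 34.8 = -1.5
x=10: ŷ = -1.2 + 4·10 = 38.8; r = 38.8 − 38.8 = 0
x=11: ŷ = -1.2 + 4·11 = 42.8; r = 43.3 − 42.8 = 0.5
SSE = 0 + 2.25 + 0.25 + 0.25 + 4 + 0.25 + 2.25 + 0 + 0.25 = 9.5
s = √(9.5/7) = √1.35714 ≈ 1.165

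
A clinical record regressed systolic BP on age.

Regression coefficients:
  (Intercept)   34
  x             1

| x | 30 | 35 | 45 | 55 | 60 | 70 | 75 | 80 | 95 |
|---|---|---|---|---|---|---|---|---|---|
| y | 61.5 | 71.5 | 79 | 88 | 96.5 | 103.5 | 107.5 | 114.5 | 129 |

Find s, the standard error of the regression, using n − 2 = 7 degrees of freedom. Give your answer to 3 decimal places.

x=30: ŷ = 34 + 30 = 64; e = 61.5 − 64 = -2.5
x=35: ŷ = 34 + 35 = 69; e = 71.5 − 69 = 2.5
x=45: ŷ = 34 + 45 = 79; e = 79 − 79 = 0
x=55: ŷ = 34 + 55 = 89; e = 88 − 89 = -1
x=60: ŷ = 34 + 60 = 94; e = 96.5 − 94 = 2.5
x=70: ŷ = 34 + 70 = 104; e = 103.5 − 104 = -0.5
x=75: ŷ = 34 + 75 = 109; e = 107.5 − 109 = -1.5
x=80: ŷ = 34 + 80 = 114; e = 114.5 − 114 = 0.5
x=95: ŷ = 34 + 95 = 129; e = 129 − 129 = 0
SSE = 6.25 + 6.25 + 0 + 1 + 6.25 + 0.25 + 2.25 + 0.25 + 0 = 22.5
s = √(22.5/7) = √3.21429 ≈ 1.793

s = 1.793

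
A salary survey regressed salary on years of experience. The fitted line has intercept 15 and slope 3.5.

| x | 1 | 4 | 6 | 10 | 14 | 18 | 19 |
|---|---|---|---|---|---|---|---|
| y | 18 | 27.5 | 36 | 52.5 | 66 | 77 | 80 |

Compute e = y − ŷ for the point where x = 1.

ŷ = 15 + 3.5·1 = 18.5
e = 18 − 18.5 = -0.5

e = -0.5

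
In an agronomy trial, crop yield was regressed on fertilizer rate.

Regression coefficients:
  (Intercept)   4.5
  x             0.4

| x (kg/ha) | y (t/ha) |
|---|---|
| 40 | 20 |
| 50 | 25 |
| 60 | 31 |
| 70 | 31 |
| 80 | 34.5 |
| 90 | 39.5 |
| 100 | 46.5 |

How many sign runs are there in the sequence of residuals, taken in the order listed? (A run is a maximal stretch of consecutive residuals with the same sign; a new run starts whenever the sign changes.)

x=40: ŷ = 4.5 + 0.4·40 = 20.5; r = 20 − 20.5 = -0.5
x=50: ŷ = 4.5 + 0.4·50 = 24.5; r = 25 − 24.5 = 0.5
x=60: ŷ = 4.5 + 0.4·60 = 28.5; r = 31 − 28.5 = 2.5
x=70: ŷ = 4.5 + 0.4·70 = 32.5; r = 31 − 32.5 = -1.5
x=80: ŷ = 4.5 + 0.4·80 = 36.5; r = 34.5 − 36.5 = -2
x=90: ŷ = 4.5 + 0.4·90 = 40.5; r = 39.5 − 40.5 = -1
x=100: ŷ = 4.5 + 0.4·100 = 44.5; r = 46.5 − 44.5 = 2
Signs: − + + − − − +
Runs: −×1, +×2, −×3, +×1 → 4

4 runs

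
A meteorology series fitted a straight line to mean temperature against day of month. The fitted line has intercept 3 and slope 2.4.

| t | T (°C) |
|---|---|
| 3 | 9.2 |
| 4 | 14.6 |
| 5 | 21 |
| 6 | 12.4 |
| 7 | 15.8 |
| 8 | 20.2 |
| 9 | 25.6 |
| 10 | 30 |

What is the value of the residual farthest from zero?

r = 6

t=3: ŷ = 3 + 2.4·3 = 10.2; r = 9.2 − 10.2 = -1
t=4: ŷ = 3 + 2.4·4 = 12.6; r = 14.6 − 12.6 = 2
t=5: ŷ = 3 + 2.4·5 = 15; r = 21 − 15 = 6
t=6: ŷ = 3 + 2.4·6 = 17.4; r = 12.4 − 17.4 = -5
t=7: ŷ = 3 + 2.4·7 = 19.8; r = 15.8 − 19.8 = -4
t=8: ŷ = 3 + 2.4·8 = 22.2; r = 20.2 − 22.2 = -2
t=9: ŷ = 3 + 2.4·9 = 24.6; r = 25.6 − 24.6 = 1
t=10: ŷ = 3 + 2.4·10 = 27; r = 30 − 27 = 3
Largest |r| is 6 at t = 5, residual 6.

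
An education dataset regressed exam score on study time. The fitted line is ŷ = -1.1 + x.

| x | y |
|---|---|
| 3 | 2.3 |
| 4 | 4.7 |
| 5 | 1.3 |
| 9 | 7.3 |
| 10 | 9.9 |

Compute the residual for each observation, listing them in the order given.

0.4, 1.8, -2.6, -0.6, 1

x=3: ŷ = -1.1 + 3 = 1.9; e = 2.3 − 1.9 = 0.4
x=4: ŷ = -1.1 + 4 = 2.9; e = 4.7 − 2.9 = 1.8
x=5: ŷ = -1.1 + 5 = 3.9; e = 1.3 − 3.9 = -2.6
x=9: ŷ = -1.1 + 9 = 7.9; e = 7.3 − 7.9 = -0.6
x=10: ŷ = -1.1 + 10 = 8.9; e = 9.9 − 8.9 = 1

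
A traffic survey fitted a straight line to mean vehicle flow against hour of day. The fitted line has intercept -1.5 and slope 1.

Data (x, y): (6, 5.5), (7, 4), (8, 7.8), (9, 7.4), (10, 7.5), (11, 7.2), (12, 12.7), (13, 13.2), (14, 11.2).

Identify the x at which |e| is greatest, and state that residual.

x = 11, e = -2.3

x=6: ŷ = -1.5 + 6 = 4.5; e = 5.5 − 4.5 = 1
x=7: ŷ = -1.5 + 7 = 5.5; e = 4 − 5.5 = -1.5
x=8: ŷ = -1.5 + 8 = 6.5; e = 7.8 − 6.5 = 1.3
x=9: ŷ = -1.5 + 9 = 7.5; e = 7.4 − 7.5 = -0.1
x=10: ŷ = -1.5 + 10 = 8.5; e = 7.5 − 8.5 = -1
x=11: ŷ = -1.5 + 11 = 9.5; e = 7.2 − 9.5 = -2.3
x=12: ŷ = -1.5 + 12 = 10.5; e = 12.7 − 10.5 = 2.2
x=13: ŷ = -1.5 + 13 = 11.5; e = 13.2 − 11.5 = 1.7
x=14: ŷ = -1.5 + 14 = 12.5; e = 11.2 − 12.5 = -1.3
Largest |e| is 2.3 at x = 11, residual -2.3.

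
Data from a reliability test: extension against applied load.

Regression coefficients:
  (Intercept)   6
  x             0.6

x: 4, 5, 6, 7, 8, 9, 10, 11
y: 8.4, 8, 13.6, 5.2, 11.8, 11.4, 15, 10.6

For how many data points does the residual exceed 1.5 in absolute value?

4

x=4: ŷ = 6 + 0.6·4 = 8.4; e = 8.4 − 8.4 = 0
x=5: ŷ = 6 + 0.6·5 = 9; e = 8 − 9 = -1
x=6: ŷ = 6 + 0.6·6 = 9.6; e = 13.6 − 9.6 = 4
x=7: ŷ = 6 + 0.6·7 = 10.2; e = 5.2 − 10.2 = -5
x=8: ŷ = 6 + 0.6·8 = 10.8; e = 11.8 − 10.8 = 1
x=9: ŷ = 6 + 0.6·9 = 11.4; e = 11.4 − 11.4 = 0
x=10: ŷ = 6 + 0.6·10 = 12; e = 15 − 12 = 3
x=11: ŷ = 6 + 0.6·11 = 12.6; e = 10.6 − 12.6 = -2
|e| > 1.5: x=6 (|e|=4), x=7 (|e|=5), x=10 (|e|=3), x=11 (|e|=2) → 4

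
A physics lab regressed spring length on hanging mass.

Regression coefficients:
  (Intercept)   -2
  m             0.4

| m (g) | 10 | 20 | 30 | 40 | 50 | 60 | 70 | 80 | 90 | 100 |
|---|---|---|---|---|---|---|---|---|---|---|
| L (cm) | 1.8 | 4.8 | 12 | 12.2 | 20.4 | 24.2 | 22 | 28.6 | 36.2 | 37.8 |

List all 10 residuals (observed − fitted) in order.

-0.2, -1.2, 2, -1.8, 2.4, 2.2, -4, -1.4, 2.2, -0.2

m=10: ŷ = -2 + 0.4·10 = 2; e = 1.8 − 2 = -0.2
m=20: ŷ = -2 + 0.4·20 = 6; e = 4.8 − 6 = -1.2
m=30: ŷ = -2 + 0.4·30 = 10; e = 12 − 10 = 2
m=40: ŷ = -2 + 0.4·40 = 14; e = 12.2 − 14 = -1.8
m=50: ŷ = -2 + 0.4·50 = 18; e = 20.4 − 18 = 2.4
m=60: ŷ = -2 + 0.4·60 = 22; e = 24.2 − 22 = 2.2
m=70: ŷ = -2 + 0.4·70 = 26; e = 22 − 26 = -4
m=80: ŷ = -2 + 0.4·80 = 30; e = 28.6 − 30 = -1.4
m=90: ŷ = -2 + 0.4·90 = 34; e = 36.2 − 34 = 2.2
m=100: ŷ = -2 + 0.4·100 = 38; e = 37.8 − 38 = -0.2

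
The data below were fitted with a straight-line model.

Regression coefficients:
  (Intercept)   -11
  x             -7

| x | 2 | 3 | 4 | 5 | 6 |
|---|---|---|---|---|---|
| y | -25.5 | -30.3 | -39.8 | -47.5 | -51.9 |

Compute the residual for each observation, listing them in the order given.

x=2: ŷ = -11 − 7·2 = -25; e = -25.5 − (-25) = -0.5
x=3: ŷ = -11 − 7·3 = -32; e = -30.3 − (-32) = 1.7
x=4: ŷ = -11 − 7·4 = -39; e = -39.8 − (-39) = -0.8
x=5: ŷ = -11 − 7·5 = -46; e = -47.5 − (-46) = -1.5
x=6: ŷ = -11 − 7·6 = -53; e = -51.9 − (-53) = 1.1

-0.5, 1.7, -0.8, -1.5, 1.1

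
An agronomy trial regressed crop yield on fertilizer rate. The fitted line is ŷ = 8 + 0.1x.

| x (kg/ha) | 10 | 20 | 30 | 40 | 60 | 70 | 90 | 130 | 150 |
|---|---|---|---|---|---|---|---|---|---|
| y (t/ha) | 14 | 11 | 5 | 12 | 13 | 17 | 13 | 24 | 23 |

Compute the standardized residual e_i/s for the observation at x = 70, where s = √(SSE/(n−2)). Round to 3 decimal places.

x=10: ŷ = 8 + 0.1·10 = 9; e = 14 − 9 = 5
x=20: ŷ = 8 + 0.1·20 = 10; e = 11 − 10 = 1
x=30: ŷ = 8 + 0.1·30 = 11; e = 5 − 11 = -6
x=40: ŷ = 8 + 0.1·40 = 12; e = 12 − 12 = 0
x=60: ŷ = 8 + 0.1·60 = 14; e = 13 − 14 = -1
x=70: ŷ = 8 + 0.1·70 = 15; e = 17 − 15 = 2
x=90: ŷ = 8 + 0.1·90 = 17; e = 13 − 17 = -4
x=130: ŷ = 8 + 0.1·130 = 21; e = 24 − 21 = 3
x=150: ŷ = 8 + 0.1·150 = 23; e = 23 − 23 = 0
SSE = 25 + 1 + 36 + 0 + 1 + 4 + 16 + 9 + 0 = 92
s = √(92/7) = 3.62531
e/s = 2 / 3.62531 = 0.552

0.552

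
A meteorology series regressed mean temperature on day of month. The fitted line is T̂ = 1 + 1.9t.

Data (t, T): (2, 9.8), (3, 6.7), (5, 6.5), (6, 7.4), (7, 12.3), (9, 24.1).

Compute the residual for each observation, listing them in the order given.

5, 0, -4, -5, -2, 6

t=2: T̂ = 1 + 1.9·2 = 4.8; e = 9.8 − 4.8 = 5
t=3: T̂ = 1 + 1.9·3 = 6.7; e = 6.7 − 6.7 = 0
t=5: T̂ = 1 + 1.9·5 = 10.5; e = 6.5 − 10.5 = -4
t=6: T̂ = 1 + 1.9·6 = 12.4; e = 7.4 − 12.4 = -5
t=7: T̂ = 1 + 1.9·7 = 14.3; e = 12.3 − 14.3 = -2
t=9: T̂ = 1 + 1.9·9 = 18.1; e = 24.1 − 18.1 = 6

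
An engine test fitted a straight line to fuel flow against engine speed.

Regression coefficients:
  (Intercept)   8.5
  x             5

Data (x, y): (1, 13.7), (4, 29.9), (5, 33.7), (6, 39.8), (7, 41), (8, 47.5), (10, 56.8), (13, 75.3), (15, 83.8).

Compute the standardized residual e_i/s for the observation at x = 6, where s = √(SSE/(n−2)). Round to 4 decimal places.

x=1: ŷ = 8.5 + 5·1 = 13.5; e = 13.7 − 13.5 = 0.2
x=4: ŷ = 8.5 + 5·4 = 28.5; e = 29.9 − 28.5 = 1.4
x=5: ŷ = 8.5 + 5·5 = 33.5; e = 33.7 − 33.5 = 0.2
x=6: ŷ = 8.5 + 5·6 = 38.5; e = 39.8 − 38.5 = 1.3
x=7: ŷ = 8.5 + 5·7 = 43.5; e = 41 − 43.5 = -2.5
x=8: ŷ = 8.5 + 5·8 = 48.5; e = 47.5 − 48.5 = -1
x=10: ŷ = 8.5 + 5·10 = 58.5; e = 56.8 − 58.5 = -1.7
x=13: ŷ = 8.5 + 5·13 = 73.5; e = 75.3 − 73.5 = 1.8
x=15: ŷ = 8.5 + 5·15 = 83.5; e = 83.8 − 83.5 = 0.3
SSE = 0.04 + 1.96 + 0.04 + 1.69 + 6.25 + 1 + 2.89 + 3.24 + 0.09 = 17.2
s = √(17.2/7) = 1.56753
e/s = 1.3 / 1.56753 = 0.8293

0.8293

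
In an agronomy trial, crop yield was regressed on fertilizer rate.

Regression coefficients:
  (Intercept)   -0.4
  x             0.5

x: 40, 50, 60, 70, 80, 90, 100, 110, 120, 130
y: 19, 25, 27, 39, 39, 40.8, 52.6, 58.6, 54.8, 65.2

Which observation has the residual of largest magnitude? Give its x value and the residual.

x=40: ŷ = -0.4 + 0.5·40 = 19.6; e = 19 − 19.6 = -0.6
x=50: ŷ = -0.4 + 0.5·50 = 24.6; e = 25 − 24.6 = 0.4
x=60: ŷ = -0.4 + 0.5·60 = 29.6; e = 27 − 29.6 = -2.6
x=70: ŷ = -0.4 + 0.5·70 = 34.6; e = 39 − 34.6 = 4.4
x=80: ŷ = -0.4 + 0.5·80 = 39.6; e = 39 − 39.6 = -0.6
x=90: ŷ = -0.4 + 0.5·90 = 44.6; e = 40.8 − 44.6 = -3.8
x=100: ŷ = -0.4 + 0.5·100 = 49.6; e = 52.6 − 49.6 = 3
x=110: ŷ = -0.4 + 0.5·110 = 54.6; e = 58.6 − 54.6 = 4
x=120: ŷ = -0.4 + 0.5·120 = 59.6; e = 54.8 − 59.6 = -4.8
x=130: ŷ = -0.4 + 0.5·130 = 64.6; e = 65.2 − 64.6 = 0.6
Largest |e| is 4.8 at x = 120, residual -4.8.

x = 120, e = -4.8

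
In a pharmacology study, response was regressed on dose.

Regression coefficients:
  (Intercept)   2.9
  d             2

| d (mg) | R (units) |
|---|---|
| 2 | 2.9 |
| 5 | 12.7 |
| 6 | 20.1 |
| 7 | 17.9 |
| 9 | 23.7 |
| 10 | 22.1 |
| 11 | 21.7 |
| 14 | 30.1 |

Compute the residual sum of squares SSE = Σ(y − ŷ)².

SSE = 63.44

d=2: ŷ = 2.9 + 2·2 = 6.9; e = 2.9 − 6.9 = -4
d=5: ŷ = 2.9 + 2·5 = 12.9; e = 12.7 − 12.9 = -0.2
d=6: ŷ = 2.9 + 2·6 = 14.9; e = 20.1 − 14.9 = 5.2
d=7: ŷ = 2.9 + 2·7 = 16.9; e = 17.9 − 16.9 = 1
d=9: ŷ = 2.9 + 2·9 = 20.9; e = 23.7 − 20.9 = 2.8
d=10: ŷ = 2.9 + 2·10 = 22.9; e = 22.1 − 22.9 = -0.8
d=11: ŷ = 2.9 + 2·11 = 24.9; e = 21.7 − 24.9 = -3.2
d=14: ŷ = 2.9 + 2·14 = 30.9; e = 30.1 − 30.9 = -0.8
SSE = 16 + 0.04 + 27.04 + 1 + 7.84 + 0.64 + 10.24 + 0.64 = 63.44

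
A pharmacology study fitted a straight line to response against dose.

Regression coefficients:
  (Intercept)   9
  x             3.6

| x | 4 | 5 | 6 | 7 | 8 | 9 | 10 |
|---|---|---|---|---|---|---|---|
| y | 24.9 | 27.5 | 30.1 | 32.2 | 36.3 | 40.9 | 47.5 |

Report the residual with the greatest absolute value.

x=4: ŷ = 9 + 3.6·4 = 23.4; r = 24.9 − 23.4 = 1.5
x=5: ŷ = 9 + 3.6·5 = 27; r = 27.5 − 27 = 0.5
x=6: ŷ = 9 + 3.6·6 = 30.6; r = 30.1 − 30.6 = -0.5
x=7: ŷ = 9 + 3.6·7 = 34.2; r = 32.2 − 34.2 = -2
x=8: ŷ = 9 + 3.6·8 = 37.8; r = 36.3 − 37.8 = -1.5
x=9: ŷ = 9 + 3.6·9 = 41.4; r = 40.9 − 41.4 = -0.5
x=10: ŷ = 9 + 3.6·10 = 45; r = 47.5 − 45 = 2.5
Largest |r| is 2.5 at x = 10, residual 2.5.

r = 2.5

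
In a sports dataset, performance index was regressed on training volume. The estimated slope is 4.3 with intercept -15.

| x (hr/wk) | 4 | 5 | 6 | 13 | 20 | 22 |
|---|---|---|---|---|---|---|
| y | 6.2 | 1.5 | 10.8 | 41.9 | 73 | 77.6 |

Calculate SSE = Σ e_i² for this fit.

SSE = 50

x=4: ŷ = -15 + 4.3·4 = 2.2; e = 6.2 − 2.2 = 4
x=5: ŷ = -15 + 4.3·5 = 6.5; e = 1.5 − 6.5 = -5
x=6: ŷ = -15 + 4.3·6 = 10.8; e = 10.8 − 10.8 = 0
x=13: ŷ = -15 + 4.3·13 = 40.9; e = 41.9 − 40.9 = 1
x=20: ŷ = -15 + 4.3·20 = 71; e = 73 − 71 = 2
x=22: ŷ = -15 + 4.3·22 = 79.6; e = 77.6 − 79.6 = -2
SSE = 16 + 25 + 0 + 1 + 4 + 4 = 50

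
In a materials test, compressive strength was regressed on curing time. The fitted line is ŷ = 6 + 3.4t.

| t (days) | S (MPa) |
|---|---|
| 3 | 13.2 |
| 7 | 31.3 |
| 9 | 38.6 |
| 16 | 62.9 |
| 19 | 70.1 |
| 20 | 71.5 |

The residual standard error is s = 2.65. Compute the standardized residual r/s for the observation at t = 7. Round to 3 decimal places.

ŷ = 6 + 3.4·7 = 29.8
r = 31.3 − 29.8 = 1.5
r/s = 1.5 / 2.65 = 0.566

0.566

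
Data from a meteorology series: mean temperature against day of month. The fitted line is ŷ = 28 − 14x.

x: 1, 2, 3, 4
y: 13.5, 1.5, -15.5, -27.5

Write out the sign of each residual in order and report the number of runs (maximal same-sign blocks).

x=1: ŷ = 28 − 14·1 = 14; e = 13.5 − 14 = -0.5
x=2: ŷ = 28 − 14·2 = 0; e = 1.5 − 0 = 1.5
x=3: ŷ = 28 − 14·3 = -14; e = -15.5 − (-14) = -1.5
x=4: ŷ = 28 − 14·4 = -28; e = -27.5 − (-28) = 0.5
Signs: − + − +
Runs: −×1, +×1, −×1, +×1 → 4

4 runs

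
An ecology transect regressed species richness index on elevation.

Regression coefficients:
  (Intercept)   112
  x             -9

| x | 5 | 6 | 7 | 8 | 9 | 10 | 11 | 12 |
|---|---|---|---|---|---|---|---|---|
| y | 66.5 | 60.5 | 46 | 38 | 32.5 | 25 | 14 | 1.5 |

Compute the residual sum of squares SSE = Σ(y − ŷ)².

x=5: ŷ = 112 − 9·5 = 67; e = 66.5 − 67 = -0.5
x=6: ŷ = 112 − 9·6 = 58; e = 60.5 − 58 = 2.5
x=7: ŷ = 112 − 9·7 = 49; e = 46 − 49 = -3
x=8: ŷ = 112 − 9·8 = 40; e = 38 − 40 = -2
x=9: ŷ = 112 − 9·9 = 31; e = 32.5 − 31 = 1.5
x=10: ŷ = 112 − 9·10 = 22; e = 25 − 22 = 3
x=11: ŷ = 112 − 9·11 = 13; e = 14 − 13 = 1
x=12: ŷ = 112 − 9·12 = 4; e = 1.5 − 4 = -2.5
SSE = 0.25 + 6.25 + 9 + 4 + 2.25 + 9 + 1 + 6.25 = 38

SSE = 38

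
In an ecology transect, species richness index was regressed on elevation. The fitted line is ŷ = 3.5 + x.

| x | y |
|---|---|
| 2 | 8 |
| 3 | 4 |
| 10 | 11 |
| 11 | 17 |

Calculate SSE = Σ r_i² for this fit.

SSE = 25

x=2: ŷ = 3.5 + 2 = 5.5; r = 8 − 5.5 = 2.5
x=3: ŷ = 3.5 + 3 = 6.5; r = 4 − 6.5 = -2.5
x=10: ŷ = 3.5 + 10 = 13.5; r = 11 − 13.5 = -2.5
x=11: ŷ = 3.5 + 11 = 14.5; r = 17 − 14.5 = 2.5
SSE = 6.25 + 6.25 + 6.25 + 6.25 = 25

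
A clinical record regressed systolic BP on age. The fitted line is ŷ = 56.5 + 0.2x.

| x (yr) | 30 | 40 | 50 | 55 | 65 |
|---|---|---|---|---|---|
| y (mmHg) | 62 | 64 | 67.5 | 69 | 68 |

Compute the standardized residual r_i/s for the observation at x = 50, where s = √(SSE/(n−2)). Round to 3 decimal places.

x=30: ŷ = 56.5 + 0.2·30 = 62.5; r = 62 − 62.5 = -0.5
x=40: ŷ = 56.5 + 0.2·40 = 64.5; r = 64 − 64.5 = -0.5
x=50: ŷ = 56.5 + 0.2·50 = 66.5; r = 67.5 − 66.5 = 1
x=55: ŷ = 56.5 + 0.2·55 = 67.5; r = 69 − 67.5 = 1.5
x=65: ŷ = 56.5 + 0.2·65 = 69.5; r = 68 − 69.5 = -1.5
SSE = 0.25 + 0.25 + 1 + 2.25 + 2.25 = 6
s = √(6/3) = 1.41421
r/s = 1 / 1.41421 = 0.707

0.707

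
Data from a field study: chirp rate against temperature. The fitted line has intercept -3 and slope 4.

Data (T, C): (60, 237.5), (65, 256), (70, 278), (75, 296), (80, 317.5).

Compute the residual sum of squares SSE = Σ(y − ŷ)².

SSE = 3.5

T=60: Ĉ = -3 + 4·60 = 237; r = 237.5 − 237 = 0.5
T=65: Ĉ = -3 + 4·65 = 257; r = 256 − 257 = -1
T=70: Ĉ = -3 + 4·70 = 277; r = 278 − 277 = 1
T=75: Ĉ = -3 + 4·75 = 297; r = 296 − 297 = -1
T=80: Ĉ = -3 + 4·80 = 317; r = 317.5 − 317 = 0.5
SSE = 0.25 + 1 + 1 + 1 + 0.25 = 3.5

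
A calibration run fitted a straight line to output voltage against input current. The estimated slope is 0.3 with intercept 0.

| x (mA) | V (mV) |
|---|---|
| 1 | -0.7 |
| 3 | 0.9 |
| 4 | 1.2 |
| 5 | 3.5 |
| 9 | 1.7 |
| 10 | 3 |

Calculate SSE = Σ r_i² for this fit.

SSE = 6

x=1: V̂ = 0.3·1 = 0.3; r = -0.7 − 0.3 = -1
x=3: V̂ = 0.3·3 = 0.9; r = 0.9 − 0.9 = 0
x=4: V̂ = 0.3·4 = 1.2; r = 1.2 − 1.2 = 0
x=5: V̂ = 0.3·5 = 1.5; r = 3.5 − 1.5 = 2
x=9: V̂ = 0.3·9 = 2.7; r = 1.7 − 2.7 = -1
x=10: V̂ = 0.3·10 = 3; r = 3 − 3 = 0
SSE = 1 + 0 + 0 + 4 + 1 + 0 = 6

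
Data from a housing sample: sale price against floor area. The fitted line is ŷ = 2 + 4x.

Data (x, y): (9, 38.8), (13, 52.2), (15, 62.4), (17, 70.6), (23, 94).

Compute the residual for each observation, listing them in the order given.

0.8, -1.8, 0.4, 0.6, 0

x=9: ŷ = 2 + 4·9 = 38; r = 38.8 − 38 = 0.8
x=13: ŷ = 2 + 4·13 = 54; r = 52.2 − 54 = -1.8
x=15: ŷ = 2 + 4·15 = 62; r = 62.4 − 62 = 0.4
x=17: ŷ = 2 + 4·17 = 70; r = 70.6 − 70 = 0.6
x=23: ŷ = 2 + 4·23 = 94; r = 94 − 94 = 0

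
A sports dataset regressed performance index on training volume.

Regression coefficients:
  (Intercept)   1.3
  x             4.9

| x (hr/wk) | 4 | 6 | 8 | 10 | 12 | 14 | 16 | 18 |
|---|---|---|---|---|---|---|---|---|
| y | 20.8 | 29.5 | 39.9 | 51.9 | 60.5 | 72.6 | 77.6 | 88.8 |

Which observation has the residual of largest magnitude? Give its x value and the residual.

x=4: ŷ = 1.3 + 4.9·4 = 20.9; r = 20.8 − 20.9 = -0.1
x=6: ŷ = 1.3 + 4.9·6 = 30.7; r = 29.5 − 30.7 = -1.2
x=8: ŷ = 1.3 + 4.9·8 = 40.5; r = 39.9 − 40.5 = -0.6
x=10: ŷ = 1.3 + 4.9·10 = 50.3; r = 51.9 − 50.3 = 1.6
x=12: ŷ = 1.3 + 4.9·12 = 60.1; r = 60.5 − 60.1 = 0.4
x=14: ŷ = 1.3 + 4.9·14 = 69.9; r = 72.6 − 69.9 = 2.7
x=16: ŷ = 1.3 + 4.9·16 = 79.7; r = 77.6 − 79.7 = -2.1
x=18: ŷ = 1.3 + 4.9·18 = 89.5; r = 88.8 − 89.5 = -0.7
Largest |r| is 2.7 at x = 14, residual 2.7.

x = 14, r = 2.7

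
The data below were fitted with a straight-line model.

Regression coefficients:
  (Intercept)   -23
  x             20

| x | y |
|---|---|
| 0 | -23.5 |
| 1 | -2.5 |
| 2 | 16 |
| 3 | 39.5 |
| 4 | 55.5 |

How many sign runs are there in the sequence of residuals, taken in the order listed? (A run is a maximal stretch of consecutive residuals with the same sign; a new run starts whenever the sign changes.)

5 runs

x=0: ŷ = -23 + 20·0 = -23; r = -23.5 − (-23) = -0.5
x=1: ŷ = -23 + 20·1 = -3; r = -2.5 − (-3) = 0.5
x=2: ŷ = -23 + 20·2 = 17; r = 16 − 17 = -1
x=3: ŷ = -23 + 20·3 = 37; r = 39.5 − 37 = 2.5
x=4: ŷ = -23 + 20·4 = 57; r = 55.5 − 57 = -1.5
Signs: − + − + −
Runs: −×1, +×1, −×1, +×1, −×1 → 5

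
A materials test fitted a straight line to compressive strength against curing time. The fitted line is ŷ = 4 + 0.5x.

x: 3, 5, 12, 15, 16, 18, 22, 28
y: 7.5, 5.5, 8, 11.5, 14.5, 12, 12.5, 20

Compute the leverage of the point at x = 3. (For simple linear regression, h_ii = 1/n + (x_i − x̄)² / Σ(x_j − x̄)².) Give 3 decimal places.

x̄ = (3 + 5 + 12 + 15 + 16 + 18 + 22 + 28)/8 = 14.875
Σ(x − x̄)² = 141.016 + 97.5156 + 8.26562 + 0.015625 + 1.26562 + 9.76562 + 50.7656 + 172.266 = 480.875
h = 1/8 + (-11.875)²/480.875 = 0.125 + 0.293248 = 0.418

h = 0.418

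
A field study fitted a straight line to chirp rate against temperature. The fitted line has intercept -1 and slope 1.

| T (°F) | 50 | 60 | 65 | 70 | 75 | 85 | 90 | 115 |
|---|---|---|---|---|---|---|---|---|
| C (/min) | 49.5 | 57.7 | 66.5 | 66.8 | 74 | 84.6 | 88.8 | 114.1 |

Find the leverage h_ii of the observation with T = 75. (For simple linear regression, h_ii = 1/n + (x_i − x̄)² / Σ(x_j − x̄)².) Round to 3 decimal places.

T̄ = (50 + 60 + 65 + 70 + 75 + 85 + 90 + 115)/8 = 76.25
Σ(T − T̄)² = 689.062 + 264.062 + 126.562 + 39.0625 + 1.5625 + 76.5625 + 189.062 + 1501.56 = 2887.5
h = 1/8 + (-1.25)²/2887.5 = 0.125 + 0.000541126 = 0.126

h = 0.126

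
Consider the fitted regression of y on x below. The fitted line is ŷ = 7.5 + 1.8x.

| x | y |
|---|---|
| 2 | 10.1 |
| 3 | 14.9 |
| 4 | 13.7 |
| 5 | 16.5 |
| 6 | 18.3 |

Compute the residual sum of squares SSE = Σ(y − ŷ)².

SSE = 6

x=2: ŷ = 7.5 + 1.8·2 = 11.1; r = 10.1 − 11.1 = -1
x=3: ŷ = 7.5 + 1.8·3 = 12.9; r = 14.9 − 12.9 = 2
x=4: ŷ = 7.5 + 1.8·4 = 14.7; r = 13.7 − 14.7 = -1
x=5: ŷ = 7.5 + 1.8·5 = 16.5; r = 16.5 − 16.5 = 0
x=6: ŷ = 7.5 + 1.8·6 = 18.3; r = 18.3 − 18.3 = 0
SSE = 1 + 4 + 1 + 0 + 0 = 6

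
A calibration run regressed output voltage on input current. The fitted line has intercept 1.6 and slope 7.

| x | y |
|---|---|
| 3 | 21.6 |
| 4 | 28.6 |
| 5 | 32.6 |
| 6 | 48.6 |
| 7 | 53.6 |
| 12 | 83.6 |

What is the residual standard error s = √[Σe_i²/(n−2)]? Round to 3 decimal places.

s = 3.742

x=3: ŷ = 1.6 + 7·3 = 22.6; e = 21.6 − 22.6 = -1
x=4: ŷ = 1.6 + 7·4 = 29.6; e = 28.6 − 29.6 = -1
x=5: ŷ = 1.6 + 7·5 = 36.6; e = 32.6 − 36.6 = -4
x=6: ŷ = 1.6 + 7·6 = 43.6; e = 48.6 − 43.6 = 5
x=7: ŷ = 1.6 + 7·7 = 50.6; e = 53.6 − 50.6 = 3
x=12: ŷ = 1.6 + 7·12 = 85.6; e = 83.6 − 85.6 = -2
SSE = 1 + 1 + 16 + 25 + 9 + 4 = 56
s = √(56/4) = √14 ≈ 3.742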